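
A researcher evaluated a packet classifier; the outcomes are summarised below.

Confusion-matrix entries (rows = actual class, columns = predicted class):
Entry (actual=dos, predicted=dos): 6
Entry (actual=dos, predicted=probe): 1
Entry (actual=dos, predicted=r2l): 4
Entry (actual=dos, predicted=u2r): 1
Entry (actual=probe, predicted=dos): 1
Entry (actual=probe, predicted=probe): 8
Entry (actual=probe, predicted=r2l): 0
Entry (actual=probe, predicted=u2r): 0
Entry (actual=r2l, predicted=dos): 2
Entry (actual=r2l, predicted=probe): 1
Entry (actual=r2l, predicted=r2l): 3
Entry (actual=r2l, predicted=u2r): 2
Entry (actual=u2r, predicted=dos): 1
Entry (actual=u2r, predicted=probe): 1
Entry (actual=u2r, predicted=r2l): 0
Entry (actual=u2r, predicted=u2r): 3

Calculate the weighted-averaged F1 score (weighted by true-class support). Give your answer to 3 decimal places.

Per-class F1 score (2·TP/(2·TP+FP+FN)):
  dos: TP=6, FP=1+2+1=4, FN=1+4+1=6 → 12/22 = 0.5455
  probe: TP=8, FP=1+1+1=3, FN=1+0+0=1 → 16/20 = 0.8000
  r2l: TP=3, FP=4+0+0=4, FN=2+1+2=5 → 6/15 = 0.4000
  u2r: TP=3, FP=1+0+2=3, FN=1+1+0=2 → 6/11 = 0.5455
Weighted-F1 score = Σ (supportᵢ/N)·F1 scoreᵢ with N=34: (12/34)·0.5455 + (9/34)·0.8000 + (8/34)·0.4000 + (5/34)·0.5455 = 0.579

0.579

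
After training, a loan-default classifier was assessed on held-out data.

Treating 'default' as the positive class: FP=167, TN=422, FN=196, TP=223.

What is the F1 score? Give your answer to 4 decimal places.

Precision = TP/(TP+FP) = 223/390 = 0.5718
Recall = TP/(TP+FN) = 223/419 = 0.5322
F1 = 2·TP/(2·TP+FP+FN) = 446/809 = 0.5513

0.5513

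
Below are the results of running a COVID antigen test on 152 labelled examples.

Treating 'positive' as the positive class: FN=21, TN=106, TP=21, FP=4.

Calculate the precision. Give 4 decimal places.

0.8400

Precision = TP/(TP+FP) = 21/(21+4) = 21/25 = 0.8400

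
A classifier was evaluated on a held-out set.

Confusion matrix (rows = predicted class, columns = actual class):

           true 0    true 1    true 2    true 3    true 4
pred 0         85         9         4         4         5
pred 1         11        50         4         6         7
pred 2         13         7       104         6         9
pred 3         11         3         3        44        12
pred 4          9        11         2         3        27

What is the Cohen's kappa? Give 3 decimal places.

Observed agreement pₒ = trace/N = 310/449 = 0.6904
Expected agreement pₑ = Σ (rowᵢ·colᵢ)/N² = (129·107 + 80·78 + 117·139 + 63·73 + 60·52)/449² = 0.2184
κ = (pₒ − pₑ)/(1 − pₑ) = (0.6904 − 0.2184)/(1 − 0.2184) = 0.604

0.604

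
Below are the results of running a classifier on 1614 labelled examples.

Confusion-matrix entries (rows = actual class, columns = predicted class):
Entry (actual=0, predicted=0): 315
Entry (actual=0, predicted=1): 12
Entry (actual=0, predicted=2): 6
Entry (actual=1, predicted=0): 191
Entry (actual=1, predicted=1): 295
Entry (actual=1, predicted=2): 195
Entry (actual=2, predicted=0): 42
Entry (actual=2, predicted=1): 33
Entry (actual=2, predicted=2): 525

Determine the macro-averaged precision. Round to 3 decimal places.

Per-class precision (TP/(TP+FP)):
  0: TP=315, FP=191+42=233 → 315/548 = 0.5748
  1: TP=295, FP=12+33=45 → 295/340 = 0.8676
  2: TP=525, FP=6+195=201 → 525/726 = 0.7231
Macro-precision = mean = (0.5748 + 0.8676 + 0.7231) / 3 = 0.722

0.722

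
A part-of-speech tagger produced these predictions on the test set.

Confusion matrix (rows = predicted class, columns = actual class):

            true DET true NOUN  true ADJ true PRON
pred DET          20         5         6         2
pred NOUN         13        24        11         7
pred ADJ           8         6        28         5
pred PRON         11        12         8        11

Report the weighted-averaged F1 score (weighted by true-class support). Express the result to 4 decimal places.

Per-class F1 score (2·TP/(2·TP+FP+FN)):
  DET: TP=20, FP=5+6+2=13, FN=13+8+11=32 → 40/85 = 0.47059
  NOUN: TP=24, FP=13+11+7=31, FN=5+6+12=23 → 48/102 = 0.47059
  ADJ: TP=28, FP=8+6+5=19, FN=6+11+8=25 → 56/100 = 0.56000
  PRON: TP=11, FP=11+12+8=31, FN=2+7+5=14 → 22/67 = 0.32836
Weighted-F1 score = Σ (supportᵢ/N)·F1 scoreᵢ with N=177: (52/177)·0.47059 + (47/177)·0.47059 + (53/177)·0.56000 + (25/177)·0.32836 = 0.4773

0.4773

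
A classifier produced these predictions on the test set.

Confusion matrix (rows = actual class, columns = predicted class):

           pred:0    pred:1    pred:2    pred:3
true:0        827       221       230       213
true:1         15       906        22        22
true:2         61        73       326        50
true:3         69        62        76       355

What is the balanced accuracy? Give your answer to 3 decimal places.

0.691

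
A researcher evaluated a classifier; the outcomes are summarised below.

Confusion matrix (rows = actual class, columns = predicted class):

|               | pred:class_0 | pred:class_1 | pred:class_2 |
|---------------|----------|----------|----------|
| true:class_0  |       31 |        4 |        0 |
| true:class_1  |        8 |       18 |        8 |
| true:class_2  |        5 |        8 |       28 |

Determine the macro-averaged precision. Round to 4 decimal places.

Per-class precision (TP/(TP+FP)):
  class_0: TP=31, FP=8+5=13 → 31/44 = 0.70455
  class_1: TP=18, FP=4+8=12 → 18/30 = 0.60000
  class_2: TP=28, FP=0+8=8 → 28/36 = 0.77778
Macro-precision = mean = (0.70455 + 0.60000 + 0.77778) / 3 = 0.6941

0.6941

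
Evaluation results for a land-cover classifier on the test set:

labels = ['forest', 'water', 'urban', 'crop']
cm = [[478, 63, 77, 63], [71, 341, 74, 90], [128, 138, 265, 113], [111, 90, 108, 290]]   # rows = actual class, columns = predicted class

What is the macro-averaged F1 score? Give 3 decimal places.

0.543

Per-class F1 score (2·TP/(2·TP+FP+FN)):
  forest: TP=478, FP=71+128+111=310, FN=63+77+63=203 → 956/1469 = 0.6508
  water: TP=341, FP=63+138+90=291, FN=71+74+90=235 → 682/1208 = 0.5646
  urban: TP=265, FP=77+74+108=259, FN=128+138+113=379 → 530/1168 = 0.4538
  crop: TP=290, FP=63+90+113=266, FN=111+90+108=309 → 580/1155 = 0.5022
Macro-F1 score = mean = (0.6508 + 0.5646 + 0.4538 + 0.5022) / 4 = 0.543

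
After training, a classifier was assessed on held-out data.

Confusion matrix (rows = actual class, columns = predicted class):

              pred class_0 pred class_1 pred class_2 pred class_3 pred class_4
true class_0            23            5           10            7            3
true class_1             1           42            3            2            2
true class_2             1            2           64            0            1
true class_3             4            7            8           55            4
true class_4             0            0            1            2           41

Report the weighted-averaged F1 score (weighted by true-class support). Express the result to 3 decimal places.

Per-class F1 score (2·TP/(2·TP+FP+FN)):
  class_0: TP=23, FP=1+1+4+0=6, FN=5+10+7+3=25 → 46/77 = 0.5974
  class_1: TP=42, FP=5+2+7+0=14, FN=1+3+2+2=8 → 84/106 = 0.7925
  class_2: TP=64, FP=10+3+8+1=22, FN=1+2+0+1=4 → 128/154 = 0.8312
  class_3: TP=55, FP=7+2+0+2=11, FN=4+7+8+4=23 → 110/144 = 0.7639
  class_4: TP=41, FP=3+2+1+4=10, FN=0+0+1+2=3 → 82/95 = 0.8632
Weighted-F1 score = Σ (supportᵢ/N)·F1 scoreᵢ with N=288: (48/288)·0.5974 + (50/288)·0.7925 + (68/288)·0.8312 + (78/288)·0.7639 + (44/288)·0.8632 = 0.772

0.772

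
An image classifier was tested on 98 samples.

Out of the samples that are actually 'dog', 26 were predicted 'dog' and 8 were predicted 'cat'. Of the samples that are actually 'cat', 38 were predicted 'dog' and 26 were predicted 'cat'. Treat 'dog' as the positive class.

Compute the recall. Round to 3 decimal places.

0.765

Recall = TP/(TP+FN) = 26/(26+8) = 26/34 = 0.765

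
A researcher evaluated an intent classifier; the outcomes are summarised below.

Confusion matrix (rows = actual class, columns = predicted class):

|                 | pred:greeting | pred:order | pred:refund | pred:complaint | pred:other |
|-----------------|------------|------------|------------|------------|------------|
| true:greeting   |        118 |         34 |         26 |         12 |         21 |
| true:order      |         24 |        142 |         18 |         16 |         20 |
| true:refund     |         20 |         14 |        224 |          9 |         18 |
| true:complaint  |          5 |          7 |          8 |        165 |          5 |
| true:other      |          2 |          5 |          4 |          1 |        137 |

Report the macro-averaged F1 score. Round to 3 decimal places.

0.742

Per-class F1 score (2·TP/(2·TP+FP+FN)):
  greeting: TP=118, FP=24+20+5+2=51, FN=34+26+12+21=93 → 236/380 = 0.6211
  order: TP=142, FP=34+14+7+5=60, FN=24+18+16+20=78 → 284/422 = 0.6730
  refund: TP=224, FP=26+18+8+4=56, FN=20+14+9+18=61 → 448/565 = 0.7929
  complaint: TP=165, FP=12+16+9+1=38, FN=5+7+8+5=25 → 330/393 = 0.8397
  other: TP=137, FP=21+20+18+5=64, FN=2+5+4+1=12 → 274/350 = 0.7829
Macro-F1 score = mean = (0.6211 + 0.6730 + 0.7929 + 0.8397 + 0.7829) / 5 = 0.742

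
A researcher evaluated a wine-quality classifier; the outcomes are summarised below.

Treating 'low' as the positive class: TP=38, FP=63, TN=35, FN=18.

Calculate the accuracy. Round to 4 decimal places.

Accuracy = (TP+TN)/N = (38+35)/154 = 0.4740

0.4740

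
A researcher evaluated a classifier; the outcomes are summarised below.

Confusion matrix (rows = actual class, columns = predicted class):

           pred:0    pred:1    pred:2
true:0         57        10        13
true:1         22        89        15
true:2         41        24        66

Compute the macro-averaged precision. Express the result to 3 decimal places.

0.634

Per-class precision (TP/(TP+FP)):
  0: TP=57, FP=22+41=63 → 57/120 = 0.4750
  1: TP=89, FP=10+24=34 → 89/123 = 0.7236
  2: TP=66, FP=13+15=28 → 66/94 = 0.7021
Macro-precision = mean = (0.4750 + 0.7236 + 0.7021) / 3 = 0.634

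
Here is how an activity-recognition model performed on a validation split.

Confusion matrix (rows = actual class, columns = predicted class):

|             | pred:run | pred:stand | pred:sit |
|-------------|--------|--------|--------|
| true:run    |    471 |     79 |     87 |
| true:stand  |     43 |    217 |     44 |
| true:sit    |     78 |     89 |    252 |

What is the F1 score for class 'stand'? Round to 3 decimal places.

Treat 'stand' as positive and all other classes as negative.
F1 score = 2·TP/(2·TP+FP+FN).
stand: TP=217, FP=79+89=168, FN=43+44=87 → 434/689 = 0.6299

0.630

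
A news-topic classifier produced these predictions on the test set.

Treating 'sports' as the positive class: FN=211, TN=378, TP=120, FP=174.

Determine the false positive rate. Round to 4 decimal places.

FPR = FP/(FP+TN) = 174/(174+378) = 0.3152

0.3152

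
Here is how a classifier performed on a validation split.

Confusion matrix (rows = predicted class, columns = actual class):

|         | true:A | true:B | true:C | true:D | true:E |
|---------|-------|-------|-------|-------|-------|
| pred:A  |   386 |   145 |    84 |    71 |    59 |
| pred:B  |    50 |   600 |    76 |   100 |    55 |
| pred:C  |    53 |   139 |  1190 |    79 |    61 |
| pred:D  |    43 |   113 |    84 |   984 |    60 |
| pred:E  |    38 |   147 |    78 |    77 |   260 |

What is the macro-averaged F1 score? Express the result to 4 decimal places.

Per-class F1 score (2·TP/(2·TP+FP+FN)):
  A: TP=386, FP=145+84+71+59=359, FN=50+53+43+38=184 → 772/1315 = 0.58707
  B: TP=600, FP=50+76+100+55=281, FN=145+139+113+147=544 → 1200/2025 = 0.59259
  C: TP=1190, FP=53+139+79+61=332, FN=84+76+84+78=322 → 2380/3034 = 0.78444
  D: TP=984, FP=43+113+84+60=300, FN=71+100+79+77=327 → 1968/2595 = 0.75838
  E: TP=260, FP=38+147+78+77=340, FN=59+55+61+60=235 → 520/1095 = 0.47489
Macro-F1 score = mean = (0.58707 + 0.59259 + 0.78444 + 0.75838 + 0.47489) / 5 = 0.6395

0.6395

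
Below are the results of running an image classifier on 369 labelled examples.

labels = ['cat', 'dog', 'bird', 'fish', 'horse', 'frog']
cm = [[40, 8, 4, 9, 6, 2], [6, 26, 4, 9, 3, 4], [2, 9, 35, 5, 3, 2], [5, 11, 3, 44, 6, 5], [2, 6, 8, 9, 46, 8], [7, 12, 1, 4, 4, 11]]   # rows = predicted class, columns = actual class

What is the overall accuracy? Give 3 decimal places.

0.547

Accuracy = trace / total = (40+26+35+44+46+11=202) / 369 = 202/369 = 0.547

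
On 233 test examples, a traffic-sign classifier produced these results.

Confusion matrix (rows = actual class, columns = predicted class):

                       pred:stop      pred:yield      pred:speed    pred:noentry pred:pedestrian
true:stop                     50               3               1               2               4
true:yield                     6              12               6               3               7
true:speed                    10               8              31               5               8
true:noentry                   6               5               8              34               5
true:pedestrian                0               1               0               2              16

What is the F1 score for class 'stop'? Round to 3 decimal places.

0.758

F1 score = 2·TP/(2·TP+FP+FN).
stop: TP=50, FP=6+10+6+0=22, FN=3+1+2+4=10 → 100/132 = 0.7576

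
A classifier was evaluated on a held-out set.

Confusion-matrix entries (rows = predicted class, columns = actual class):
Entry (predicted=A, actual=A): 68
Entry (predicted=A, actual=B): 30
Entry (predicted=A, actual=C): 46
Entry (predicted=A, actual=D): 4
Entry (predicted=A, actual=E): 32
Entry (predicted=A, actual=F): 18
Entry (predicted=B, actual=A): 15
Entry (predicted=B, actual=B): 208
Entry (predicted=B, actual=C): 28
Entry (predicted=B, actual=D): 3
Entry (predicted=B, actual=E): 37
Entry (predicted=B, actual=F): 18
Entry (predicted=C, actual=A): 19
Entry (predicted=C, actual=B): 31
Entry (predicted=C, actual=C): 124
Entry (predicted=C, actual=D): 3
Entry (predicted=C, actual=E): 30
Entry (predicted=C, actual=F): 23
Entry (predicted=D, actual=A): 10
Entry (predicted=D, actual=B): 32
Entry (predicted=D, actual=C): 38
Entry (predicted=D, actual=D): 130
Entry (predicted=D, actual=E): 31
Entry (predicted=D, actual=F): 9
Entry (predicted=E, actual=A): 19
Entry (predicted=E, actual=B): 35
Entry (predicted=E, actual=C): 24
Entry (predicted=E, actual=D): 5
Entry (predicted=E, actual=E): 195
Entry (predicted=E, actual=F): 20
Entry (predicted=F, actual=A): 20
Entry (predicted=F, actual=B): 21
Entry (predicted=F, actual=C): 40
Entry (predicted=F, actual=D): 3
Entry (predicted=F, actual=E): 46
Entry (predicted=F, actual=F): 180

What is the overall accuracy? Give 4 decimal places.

0.5674

Accuracy = trace / total = (68+208+124+130+195+180=905) / 1595 = 905/1595 = 0.5674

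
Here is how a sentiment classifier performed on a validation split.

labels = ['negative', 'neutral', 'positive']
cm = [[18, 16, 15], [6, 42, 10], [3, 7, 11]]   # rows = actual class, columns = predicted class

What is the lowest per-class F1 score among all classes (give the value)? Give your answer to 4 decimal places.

Per-class F1 score (2·TP/(2·TP+FP+FN)):
  negative: TP=18, FP=6+3=9, FN=16+15=31 → 36/76 = 0.47368
  neutral: TP=42, FP=16+7=23, FN=6+10=16 → 84/123 = 0.68293
  positive: TP=11, FP=15+10=25, FN=3+7=10 → 22/57 = 0.38596
Lowest is class 'positive' with F1 score = 0.3860.

0.3860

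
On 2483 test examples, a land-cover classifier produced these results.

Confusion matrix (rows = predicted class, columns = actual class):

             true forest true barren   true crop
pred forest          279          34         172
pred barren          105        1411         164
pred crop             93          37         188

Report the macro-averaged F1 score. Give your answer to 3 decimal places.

Per-class F1 score (2·TP/(2·TP+FP+FN)):
  forest: TP=279, FP=34+172=206, FN=105+93=198 → 558/962 = 0.5800
  barren: TP=1411, FP=105+164=269, FN=34+37=71 → 2822/3162 = 0.8925
  crop: TP=188, FP=93+37=130, FN=172+164=336 → 376/842 = 0.4466
Macro-F1 score = mean = (0.5800 + 0.8925 + 0.4466) / 3 = 0.640

0.640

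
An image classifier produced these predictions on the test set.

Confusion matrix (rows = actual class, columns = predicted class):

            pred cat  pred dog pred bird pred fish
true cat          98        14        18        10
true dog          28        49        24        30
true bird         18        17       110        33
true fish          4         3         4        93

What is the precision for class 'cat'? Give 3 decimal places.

precision = TP/(TP+FP).
cat: TP=98, FP=28+18+4=50 → 98/148 = 0.6622

0.662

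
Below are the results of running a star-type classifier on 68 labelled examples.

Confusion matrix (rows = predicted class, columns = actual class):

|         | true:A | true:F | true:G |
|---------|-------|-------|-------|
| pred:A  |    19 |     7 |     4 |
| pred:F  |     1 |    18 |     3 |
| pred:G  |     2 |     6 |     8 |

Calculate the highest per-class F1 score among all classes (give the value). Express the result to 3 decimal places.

0.731

Per-class F1 score (2·TP/(2·TP+FP+FN)):
  A: TP=19, FP=7+4=11, FN=1+2=3 → 38/52 = 0.7308
  F: TP=18, FP=1+3=4, FN=7+6=13 → 36/53 = 0.6792
  G: TP=8, FP=2+6=8, FN=4+3=7 → 16/31 = 0.5161
Highest is class 'A' with F1 score = 0.731.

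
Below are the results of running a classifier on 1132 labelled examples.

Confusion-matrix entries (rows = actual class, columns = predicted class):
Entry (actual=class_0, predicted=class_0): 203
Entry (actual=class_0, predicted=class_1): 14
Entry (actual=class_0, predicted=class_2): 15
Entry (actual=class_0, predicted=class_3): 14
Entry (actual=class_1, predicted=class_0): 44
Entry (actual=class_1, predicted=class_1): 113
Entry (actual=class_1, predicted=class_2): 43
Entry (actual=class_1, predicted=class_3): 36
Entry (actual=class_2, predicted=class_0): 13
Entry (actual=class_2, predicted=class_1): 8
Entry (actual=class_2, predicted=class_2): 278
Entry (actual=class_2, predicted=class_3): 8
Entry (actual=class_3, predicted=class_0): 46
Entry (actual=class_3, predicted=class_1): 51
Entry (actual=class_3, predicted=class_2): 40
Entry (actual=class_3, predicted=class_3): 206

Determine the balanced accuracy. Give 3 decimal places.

0.703

Balanced accuracy = mean of per-class recall.
  class_0: recall = 203/246 = 0.8252
  class_1: recall = 113/236 = 0.4788
  class_2: recall = 278/307 = 0.9055
  class_3: recall = 206/343 = 0.6006
Mean = (0.8252 + 0.4788 + 0.9055 + 0.6006) / 4 = 0.703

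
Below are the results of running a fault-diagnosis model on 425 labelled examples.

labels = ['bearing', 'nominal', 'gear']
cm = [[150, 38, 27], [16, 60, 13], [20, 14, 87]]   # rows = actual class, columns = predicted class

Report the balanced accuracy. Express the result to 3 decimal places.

0.697

Balanced accuracy = mean of per-class recall.
  bearing: recall = 150/215 = 0.6977
  nominal: recall = 60/89 = 0.6742
  gear: recall = 87/121 = 0.7190
Mean = (0.6977 + 0.6742 + 0.7190) / 3 = 0.697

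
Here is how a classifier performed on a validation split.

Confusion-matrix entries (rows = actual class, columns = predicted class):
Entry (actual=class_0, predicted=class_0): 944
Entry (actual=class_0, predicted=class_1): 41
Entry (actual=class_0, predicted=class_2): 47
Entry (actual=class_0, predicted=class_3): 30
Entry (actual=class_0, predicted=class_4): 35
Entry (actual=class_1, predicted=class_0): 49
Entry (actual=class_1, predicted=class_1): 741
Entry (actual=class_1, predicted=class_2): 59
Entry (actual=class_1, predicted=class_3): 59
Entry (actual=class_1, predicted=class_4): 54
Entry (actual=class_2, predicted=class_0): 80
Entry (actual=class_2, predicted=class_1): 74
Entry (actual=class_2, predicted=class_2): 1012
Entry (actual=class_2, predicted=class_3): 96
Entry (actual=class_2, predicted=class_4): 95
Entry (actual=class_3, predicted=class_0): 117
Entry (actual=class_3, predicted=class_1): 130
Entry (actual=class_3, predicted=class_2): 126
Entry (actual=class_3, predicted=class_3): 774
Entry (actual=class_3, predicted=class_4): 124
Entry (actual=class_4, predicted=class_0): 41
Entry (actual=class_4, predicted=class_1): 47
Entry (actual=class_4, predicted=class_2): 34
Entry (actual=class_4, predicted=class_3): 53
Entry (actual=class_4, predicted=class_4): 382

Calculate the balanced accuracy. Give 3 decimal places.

0.734

Balanced accuracy = mean of per-class recall.
  class_0: recall = 944/1097 = 0.8605
  class_1: recall = 741/962 = 0.7703
  class_2: recall = 1012/1357 = 0.7458
  class_3: recall = 774/1271 = 0.6090
  class_4: recall = 382/557 = 0.6858
Mean = (0.8605 + 0.7703 + 0.7458 + 0.6090 + 0.6858) / 5 = 0.734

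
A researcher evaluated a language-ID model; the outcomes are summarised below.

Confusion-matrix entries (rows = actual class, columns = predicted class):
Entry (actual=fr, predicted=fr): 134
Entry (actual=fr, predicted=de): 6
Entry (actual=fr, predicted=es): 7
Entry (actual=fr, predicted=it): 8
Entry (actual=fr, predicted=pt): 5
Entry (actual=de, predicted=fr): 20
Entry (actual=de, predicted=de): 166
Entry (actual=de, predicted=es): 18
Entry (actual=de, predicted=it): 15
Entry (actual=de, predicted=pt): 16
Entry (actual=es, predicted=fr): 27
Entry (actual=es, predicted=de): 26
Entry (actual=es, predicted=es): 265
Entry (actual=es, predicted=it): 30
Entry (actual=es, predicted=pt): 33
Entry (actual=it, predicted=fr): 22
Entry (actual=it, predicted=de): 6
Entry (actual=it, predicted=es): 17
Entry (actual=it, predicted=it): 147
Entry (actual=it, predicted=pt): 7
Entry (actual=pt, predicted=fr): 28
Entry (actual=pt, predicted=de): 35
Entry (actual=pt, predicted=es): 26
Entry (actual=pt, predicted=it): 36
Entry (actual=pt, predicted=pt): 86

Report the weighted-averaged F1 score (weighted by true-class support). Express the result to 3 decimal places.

0.669

Per-class F1 score (2·TP/(2·TP+FP+FN)):
  fr: TP=134, FP=20+27+22+28=97, FN=6+7+8+5=26 → 268/391 = 0.6854
  de: TP=166, FP=6+26+6+35=73, FN=20+18+15+16=69 → 332/474 = 0.7004
  es: TP=265, FP=7+18+17+26=68, FN=27+26+30+33=116 → 530/714 = 0.7423
  it: TP=147, FP=8+15+30+36=89, FN=22+6+17+7=52 → 294/435 = 0.6759
  pt: TP=86, FP=5+16+33+7=61, FN=28+35+26+36=125 → 172/358 = 0.4804
Weighted-F1 score = Σ (supportᵢ/N)·F1 scoreᵢ with N=1186: (160/1186)·0.6854 + (235/1186)·0.7004 + (381/1186)·0.7423 + (199/1186)·0.6759 + (211/1186)·0.4804 = 0.669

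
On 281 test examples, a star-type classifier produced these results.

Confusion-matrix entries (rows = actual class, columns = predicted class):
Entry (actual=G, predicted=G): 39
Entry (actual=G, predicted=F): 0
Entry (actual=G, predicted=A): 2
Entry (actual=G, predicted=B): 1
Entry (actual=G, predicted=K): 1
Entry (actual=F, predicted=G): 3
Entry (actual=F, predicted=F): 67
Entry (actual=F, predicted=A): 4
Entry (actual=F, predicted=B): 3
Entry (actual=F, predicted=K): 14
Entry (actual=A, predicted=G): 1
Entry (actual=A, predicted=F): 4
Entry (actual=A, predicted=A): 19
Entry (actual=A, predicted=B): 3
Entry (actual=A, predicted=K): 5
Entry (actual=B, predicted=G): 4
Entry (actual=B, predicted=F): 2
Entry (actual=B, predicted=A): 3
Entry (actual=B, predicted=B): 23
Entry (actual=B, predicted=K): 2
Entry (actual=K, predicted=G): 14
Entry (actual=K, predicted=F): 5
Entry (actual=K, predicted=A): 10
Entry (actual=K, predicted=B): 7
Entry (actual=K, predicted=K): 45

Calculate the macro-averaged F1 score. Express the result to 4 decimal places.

Per-class F1 score (2·TP/(2·TP+FP+FN)):
  G: TP=39, FP=3+1+4+14=22, FN=0+2+1+1=4 → 78/104 = 0.75000
  F: TP=67, FP=0+4+2+5=11, FN=3+4+3+14=24 → 134/169 = 0.79290
  A: TP=19, FP=2+4+3+10=19, FN=1+4+3+5=13 → 38/70 = 0.54286
  B: TP=23, FP=1+3+3+7=14, FN=4+2+3+2=11 → 46/71 = 0.64789
  K: TP=45, FP=1+14+5+2=22, FN=14+5+10+7=36 → 90/148 = 0.60811
Macro-F1 score = mean = (0.75000 + 0.79290 + 0.54286 + 0.64789 + 0.60811) / 5 = 0.6684

0.6684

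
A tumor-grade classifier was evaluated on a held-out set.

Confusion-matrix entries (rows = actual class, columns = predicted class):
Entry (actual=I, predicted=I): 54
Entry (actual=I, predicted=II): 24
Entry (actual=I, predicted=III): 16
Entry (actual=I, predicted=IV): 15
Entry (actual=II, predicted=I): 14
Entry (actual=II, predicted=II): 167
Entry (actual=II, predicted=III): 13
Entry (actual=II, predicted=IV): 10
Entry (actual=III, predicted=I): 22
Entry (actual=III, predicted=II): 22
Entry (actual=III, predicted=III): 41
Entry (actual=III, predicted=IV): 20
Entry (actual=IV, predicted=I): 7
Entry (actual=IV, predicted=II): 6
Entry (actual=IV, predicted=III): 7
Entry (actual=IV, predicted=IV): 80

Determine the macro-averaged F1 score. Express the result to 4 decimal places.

0.6189

Per-class F1 score (2·TP/(2·TP+FP+FN)):
  I: TP=54, FP=14+22+7=43, FN=24+16+15=55 → 108/206 = 0.52427
  II: TP=167, FP=24+22+6=52, FN=14+13+10=37 → 334/423 = 0.78960
  III: TP=41, FP=16+13+7=36, FN=22+22+20=64 → 82/182 = 0.45055
  IV: TP=80, FP=15+10+20=45, FN=7+6+7=20 → 160/225 = 0.71111
Macro-F1 score = mean = (0.52427 + 0.78960 + 0.45055 + 0.71111) / 4 = 0.6189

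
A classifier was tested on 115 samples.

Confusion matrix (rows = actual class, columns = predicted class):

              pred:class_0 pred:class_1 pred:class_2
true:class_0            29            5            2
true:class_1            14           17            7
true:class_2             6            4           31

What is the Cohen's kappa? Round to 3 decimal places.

Observed agreement pₒ = trace/N = 77/115 = 0.6696
Expected agreement pₑ = Σ (rowᵢ·colᵢ)/N² = (36·49 + 38·26 + 41·40)/115² = 0.3321
κ = (pₒ − pₑ)/(1 − pₑ) = (0.6696 − 0.3321)/(1 − 0.3321) = 0.505

0.505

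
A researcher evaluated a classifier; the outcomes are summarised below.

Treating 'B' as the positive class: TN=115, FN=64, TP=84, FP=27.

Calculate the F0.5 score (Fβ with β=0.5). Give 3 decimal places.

Fβ = (1+β²)·TP / ((1+β²)·TP + β²·FN + FP), with β²=1/4
= 1.25·84 / (1.25·84 + 0.25·64 + 27) = 0.709

0.709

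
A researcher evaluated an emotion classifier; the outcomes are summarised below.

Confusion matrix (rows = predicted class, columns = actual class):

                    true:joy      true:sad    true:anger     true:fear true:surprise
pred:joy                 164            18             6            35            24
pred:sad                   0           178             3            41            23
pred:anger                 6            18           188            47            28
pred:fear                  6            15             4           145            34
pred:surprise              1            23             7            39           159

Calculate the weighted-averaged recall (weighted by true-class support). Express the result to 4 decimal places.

0.6881

Per-class recall (TP/(TP+FN)):
  joy: TP=164, FN=0+6+6+1=13 → 164/177 = 0.92655
  sad: TP=178, FN=18+18+15+23=74 → 178/252 = 0.70635
  anger: TP=188, FN=6+3+4+7=20 → 188/208 = 0.90385
  fear: TP=145, FN=35+41+47+39=162 → 145/307 = 0.47231
  surprise: TP=159, FN=24+23+28+34=109 → 159/268 = 0.59328
Weighted-recall = Σ (supportᵢ/N)·recallᵢ with N=1212: (177/1212)·0.92655 + (252/1212)·0.70635 + (208/1212)·0.90385 + (307/1212)·0.47231 + (268/1212)·0.59328 = 0.6881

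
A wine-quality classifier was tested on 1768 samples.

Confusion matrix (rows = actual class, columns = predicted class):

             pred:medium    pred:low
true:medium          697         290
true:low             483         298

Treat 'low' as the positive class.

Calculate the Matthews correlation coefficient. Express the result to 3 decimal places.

0.092

MCC = (TP·TN − FP·FN) / √((TP+FP)(TP+FN)(TN+FP)(TN+FN))
Numerator = 298·697 − 290·483 = 67636
Denominator = √(588·781·987·1180) = √534844482480 = 731330.6246
MCC = 67636 / 731330.6246 = 0.092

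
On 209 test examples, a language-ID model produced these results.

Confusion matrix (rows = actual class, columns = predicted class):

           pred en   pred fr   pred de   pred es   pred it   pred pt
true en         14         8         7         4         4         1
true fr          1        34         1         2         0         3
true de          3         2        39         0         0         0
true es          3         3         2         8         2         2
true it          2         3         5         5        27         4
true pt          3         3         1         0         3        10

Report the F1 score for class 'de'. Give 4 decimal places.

0.7879

One-vs-rest for 'de': TP = diagonal; FP = other classes predicted 'de'; FN = 'de' predicted as other.
F1 score = 2·TP/(2·TP+FP+FN).
de: TP=39, FP=7+1+2+5+1=16, FN=3+2+0+0+0=5 → 78/99 = 0.78788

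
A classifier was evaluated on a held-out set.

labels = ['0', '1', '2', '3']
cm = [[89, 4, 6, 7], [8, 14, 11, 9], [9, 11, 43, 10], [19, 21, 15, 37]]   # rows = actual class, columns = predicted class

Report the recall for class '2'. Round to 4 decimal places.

0.5890

One-vs-rest for '2': TP = diagonal; FP = other classes predicted '2'; FN = '2' predicted as other.
recall = TP/(TP+FN).
2: TP=43, FN=9+11+10=30 → 43/73 = 0.58904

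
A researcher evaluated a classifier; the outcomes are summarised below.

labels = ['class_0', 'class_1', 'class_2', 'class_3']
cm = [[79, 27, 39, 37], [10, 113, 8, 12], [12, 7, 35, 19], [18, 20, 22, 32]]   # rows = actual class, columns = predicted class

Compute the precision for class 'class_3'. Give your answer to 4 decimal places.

0.3200

One-vs-rest for 'class_3': TP = diagonal; FP = other classes predicted 'class_3'; FN = 'class_3' predicted as other.
precision = TP/(TP+FP).
class_3: TP=32, FP=37+12+19=68 → 32/100 = 0.32000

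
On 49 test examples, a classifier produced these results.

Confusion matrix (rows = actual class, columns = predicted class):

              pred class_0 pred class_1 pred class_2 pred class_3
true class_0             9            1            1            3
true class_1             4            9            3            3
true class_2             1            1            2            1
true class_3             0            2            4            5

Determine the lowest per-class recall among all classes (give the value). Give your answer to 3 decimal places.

Per-class recall (TP/(TP+FN)):
  class_0: TP=9, FN=1+1+3=5 → 9/14 = 0.6429
  class_1: TP=9, FN=4+3+3=10 → 9/19 = 0.4737
  class_2: TP=2, FN=1+1+1=3 → 2/5 = 0.4000
  class_3: TP=5, FN=0+2+4=6 → 5/11 = 0.4545
Lowest is class 'class_2' with recall = 0.400.

0.400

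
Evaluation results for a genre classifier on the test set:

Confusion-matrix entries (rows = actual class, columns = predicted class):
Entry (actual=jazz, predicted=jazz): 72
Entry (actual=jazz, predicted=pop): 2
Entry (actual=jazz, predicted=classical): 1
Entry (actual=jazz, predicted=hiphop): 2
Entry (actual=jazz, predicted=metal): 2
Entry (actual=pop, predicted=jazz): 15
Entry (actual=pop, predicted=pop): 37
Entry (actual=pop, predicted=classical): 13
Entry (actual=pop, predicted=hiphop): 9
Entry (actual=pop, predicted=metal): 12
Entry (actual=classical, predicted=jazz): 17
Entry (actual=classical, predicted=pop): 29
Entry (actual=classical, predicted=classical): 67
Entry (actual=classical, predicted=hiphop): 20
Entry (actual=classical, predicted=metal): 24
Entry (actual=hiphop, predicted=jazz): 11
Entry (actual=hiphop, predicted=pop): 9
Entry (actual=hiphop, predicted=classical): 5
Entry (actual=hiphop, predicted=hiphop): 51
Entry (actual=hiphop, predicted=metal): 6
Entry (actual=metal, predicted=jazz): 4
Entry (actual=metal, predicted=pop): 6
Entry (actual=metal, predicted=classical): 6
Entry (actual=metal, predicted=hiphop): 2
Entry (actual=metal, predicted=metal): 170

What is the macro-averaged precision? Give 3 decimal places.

Per-class precision (TP/(TP+FP)):
  jazz: TP=72, FP=15+17+11+4=47 → 72/119 = 0.6050
  pop: TP=37, FP=2+29+9+6=46 → 37/83 = 0.4458
  classical: TP=67, FP=1+13+5+6=25 → 67/92 = 0.7283
  hiphop: TP=51, FP=2+9+20+2=33 → 51/84 = 0.6071
  metal: TP=170, FP=2+12+24+6=44 → 170/214 = 0.7944
Macro-precision = mean = (0.6050 + 0.4458 + 0.7283 + 0.6071 + 0.7944) / 5 = 0.636

0.636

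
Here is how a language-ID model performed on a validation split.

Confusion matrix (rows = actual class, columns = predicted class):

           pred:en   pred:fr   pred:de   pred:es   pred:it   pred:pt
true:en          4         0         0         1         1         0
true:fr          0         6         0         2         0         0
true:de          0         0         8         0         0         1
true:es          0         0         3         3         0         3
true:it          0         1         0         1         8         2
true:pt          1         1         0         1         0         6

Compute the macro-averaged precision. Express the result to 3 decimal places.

Per-class precision (TP/(TP+FP)):
  en: TP=4, FP=0+0+0+0+1=1 → 4/5 = 0.8000
  fr: TP=6, FP=0+0+0+1+1=2 → 6/8 = 0.7500
  de: TP=8, FP=0+0+3+0+0=3 → 8/11 = 0.7273
  es: TP=3, FP=1+2+0+1+1=5 → 3/8 = 0.3750
  it: TP=8, FP=1+0+0+0+0=1 → 8/9 = 0.8889
  pt: TP=6, FP=0+0+1+3+2=6 → 6/12 = 0.5000
Macro-precision = mean = (0.8000 + 0.7500 + 0.7273 + 0.3750 + 0.8889 + 0.5000) / 6 = 0.674

0.674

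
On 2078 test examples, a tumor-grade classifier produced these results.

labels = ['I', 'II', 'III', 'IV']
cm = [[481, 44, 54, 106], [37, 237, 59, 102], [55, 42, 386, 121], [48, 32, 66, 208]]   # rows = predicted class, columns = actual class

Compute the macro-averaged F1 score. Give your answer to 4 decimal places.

Per-class F1 score (2·TP/(2·TP+FP+FN)):
  I: TP=481, FP=44+54+106=204, FN=37+55+48=140 → 962/1306 = 0.73660
  II: TP=237, FP=37+59+102=198, FN=44+42+32=118 → 474/790 = 0.60000
  III: TP=386, FP=55+42+121=218, FN=54+59+66=179 → 772/1169 = 0.66039
  IV: TP=208, FP=48+32+66=146, FN=106+102+121=329 → 416/891 = 0.46689
Macro-F1 score = mean = (0.73660 + 0.60000 + 0.66039 + 0.46689) / 4 = 0.6160

0.6160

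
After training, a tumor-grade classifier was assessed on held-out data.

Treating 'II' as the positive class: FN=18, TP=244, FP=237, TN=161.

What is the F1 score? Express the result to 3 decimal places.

0.657

Precision = TP/(TP+FP) = 244/481 = 0.5073
Recall = TP/(TP+FN) = 244/262 = 0.9313
F1 = 2·TP/(2·TP+FP+FN) = 488/743 = 0.657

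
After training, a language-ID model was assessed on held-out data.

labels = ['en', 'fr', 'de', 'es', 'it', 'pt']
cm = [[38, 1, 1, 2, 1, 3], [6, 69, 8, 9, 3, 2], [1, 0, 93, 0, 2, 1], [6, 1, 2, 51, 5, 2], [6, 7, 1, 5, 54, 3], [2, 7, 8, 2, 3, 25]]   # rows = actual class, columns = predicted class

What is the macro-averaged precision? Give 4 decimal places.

0.7511

Per-class precision (TP/(TP+FP)):
  en: TP=38, FP=6+1+6+6+2=21 → 38/59 = 0.64407
  fr: TP=69, FP=1+0+1+7+7=16 → 69/85 = 0.81176
  de: TP=93, FP=1+8+2+1+8=20 → 93/113 = 0.82301
  es: TP=51, FP=2+9+0+5+2=18 → 51/69 = 0.73913
  it: TP=54, FP=1+3+2+5+3=14 → 54/68 = 0.79412
  pt: TP=25, FP=3+2+1+2+3=11 → 25/36 = 0.69444
Macro-precision = mean = (0.64407 + 0.81176 + 0.82301 + 0.73913 + 0.79412 + 0.69444) / 6 = 0.7511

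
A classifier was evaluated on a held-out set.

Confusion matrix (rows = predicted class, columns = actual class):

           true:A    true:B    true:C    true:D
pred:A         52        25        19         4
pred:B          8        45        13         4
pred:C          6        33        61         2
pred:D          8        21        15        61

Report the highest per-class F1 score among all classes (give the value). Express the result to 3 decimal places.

Per-class F1 score (2·TP/(2·TP+FP+FN)):
  A: TP=52, FP=25+19+4=48, FN=8+6+8=22 → 104/174 = 0.5977
  B: TP=45, FP=8+13+4=25, FN=25+33+21=79 → 90/194 = 0.4639
  C: TP=61, FP=6+33+2=41, FN=19+13+15=47 → 122/210 = 0.5810
  D: TP=61, FP=8+21+15=44, FN=4+4+2=10 → 122/176 = 0.6932
Highest is class 'D' with F1 score = 0.693.

0.693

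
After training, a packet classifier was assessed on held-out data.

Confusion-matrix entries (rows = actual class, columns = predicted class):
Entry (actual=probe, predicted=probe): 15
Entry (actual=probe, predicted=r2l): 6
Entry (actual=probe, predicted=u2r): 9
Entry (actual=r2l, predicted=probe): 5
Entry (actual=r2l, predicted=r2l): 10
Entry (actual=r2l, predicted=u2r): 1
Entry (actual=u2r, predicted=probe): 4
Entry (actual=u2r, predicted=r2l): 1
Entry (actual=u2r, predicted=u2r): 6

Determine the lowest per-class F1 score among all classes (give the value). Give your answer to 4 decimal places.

0.4444

Per-class F1 score (2·TP/(2·TP+FP+FN)):
  probe: TP=15, FP=5+4=9, FN=6+9=15 → 30/54 = 0.55556
  r2l: TP=10, FP=6+1=7, FN=5+1=6 → 20/33 = 0.60606
  u2r: TP=6, FP=9+1=10, FN=4+1=5 → 12/27 = 0.44444
Lowest is class 'u2r' with F1 score = 0.4444.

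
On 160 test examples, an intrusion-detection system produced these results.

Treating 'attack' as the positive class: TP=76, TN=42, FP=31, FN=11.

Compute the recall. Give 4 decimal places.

0.8736

Recall = TP/(TP+FN) = 76/(76+11) = 76/87 = 0.8736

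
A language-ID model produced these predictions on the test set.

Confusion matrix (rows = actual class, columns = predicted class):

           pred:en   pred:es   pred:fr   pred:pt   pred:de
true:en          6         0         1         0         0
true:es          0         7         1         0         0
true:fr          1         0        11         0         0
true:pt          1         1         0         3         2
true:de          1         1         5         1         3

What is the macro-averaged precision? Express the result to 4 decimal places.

0.6811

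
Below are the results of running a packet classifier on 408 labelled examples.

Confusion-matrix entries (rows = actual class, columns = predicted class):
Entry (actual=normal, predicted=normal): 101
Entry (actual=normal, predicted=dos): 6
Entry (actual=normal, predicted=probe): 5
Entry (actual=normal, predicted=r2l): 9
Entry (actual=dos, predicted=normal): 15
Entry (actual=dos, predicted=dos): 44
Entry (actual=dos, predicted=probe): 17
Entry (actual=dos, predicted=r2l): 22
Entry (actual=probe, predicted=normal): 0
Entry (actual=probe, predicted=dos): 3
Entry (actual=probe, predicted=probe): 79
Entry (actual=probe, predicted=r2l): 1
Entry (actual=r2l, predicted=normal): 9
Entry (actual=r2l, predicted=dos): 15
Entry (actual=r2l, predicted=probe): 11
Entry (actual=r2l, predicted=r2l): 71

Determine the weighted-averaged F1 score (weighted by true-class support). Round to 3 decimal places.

0.712

Per-class F1 score (2·TP/(2·TP+FP+FN)):
  normal: TP=101, FP=15+0+9=24, FN=6+5+9=20 → 202/246 = 0.8211
  dos: TP=44, FP=6+3+15=24, FN=15+17+22=54 → 88/166 = 0.5301
  probe: TP=79, FP=5+17+11=33, FN=0+3+1=4 → 158/195 = 0.8103
  r2l: TP=71, FP=9+22+1=32, FN=9+15+11=35 → 142/209 = 0.6794
Weighted-F1 score = Σ (supportᵢ/N)·F1 scoreᵢ with N=408: (121/408)·0.8211 + (98/408)·0.5301 + (83/408)·0.8103 + (106/408)·0.6794 = 0.712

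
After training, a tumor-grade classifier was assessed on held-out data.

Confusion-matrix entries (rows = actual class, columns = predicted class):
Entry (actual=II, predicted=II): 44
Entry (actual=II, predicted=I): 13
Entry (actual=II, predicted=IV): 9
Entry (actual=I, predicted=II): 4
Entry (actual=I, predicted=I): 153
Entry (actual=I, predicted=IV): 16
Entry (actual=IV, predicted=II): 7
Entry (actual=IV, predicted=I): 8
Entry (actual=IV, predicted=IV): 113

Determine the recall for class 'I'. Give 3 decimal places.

Treat 'I' as positive and all other classes as negative.
recall = TP/(TP+FN).
I: TP=153, FN=4+16=20 → 153/173 = 0.8844

0.884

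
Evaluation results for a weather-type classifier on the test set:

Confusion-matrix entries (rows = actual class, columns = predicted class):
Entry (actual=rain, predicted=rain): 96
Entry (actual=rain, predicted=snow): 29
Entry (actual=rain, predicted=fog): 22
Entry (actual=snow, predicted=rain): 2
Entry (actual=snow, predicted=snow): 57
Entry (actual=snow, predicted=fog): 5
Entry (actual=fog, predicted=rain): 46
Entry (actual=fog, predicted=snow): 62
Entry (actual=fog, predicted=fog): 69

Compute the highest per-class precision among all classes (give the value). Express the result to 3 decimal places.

Per-class precision (TP/(TP+FP)):
  rain: TP=96, FP=2+46=48 → 96/144 = 0.6667
  snow: TP=57, FP=29+62=91 → 57/148 = 0.3851
  fog: TP=69, FP=22+5=27 → 69/96 = 0.7188
Highest is class 'fog' with precision = 0.719.

0.719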